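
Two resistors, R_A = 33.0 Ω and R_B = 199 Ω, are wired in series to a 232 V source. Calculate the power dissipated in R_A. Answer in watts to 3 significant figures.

33.0 W

In a series string the same current flows through every resistor — find that current, then P = I²R for the one we want.
R_total = 33.0 + 199 = 232.0 Ω
I = V / R_total = 232 / 232.0 = 1.000 A
P_R_A = I² × R_A = (1.000)² × 33.0 = 33.00 W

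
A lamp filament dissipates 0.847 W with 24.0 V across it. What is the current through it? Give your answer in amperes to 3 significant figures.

0.0353 A

From P = V I = I²R = V²/R, with the two given quantities we get I = P / V.
I = 0.847 / 24.0 = 0.03529 A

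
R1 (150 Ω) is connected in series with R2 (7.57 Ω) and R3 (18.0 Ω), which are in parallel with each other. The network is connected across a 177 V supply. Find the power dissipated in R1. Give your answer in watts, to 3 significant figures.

195 W

First combine the parallel branches into one equivalent R_p, then R1 + R_p is a series pair.
R_p = (7.57×18.0)/(7.57+18.0) = 5.329 Ω
R_total = 150 + 5.329 = 155.3 Ω
I = V / R_total = 177 / 155.3 = 1.140 A
All the current flows through R1; use P = I²R.
P_R1 = (1.140)² × 150 = 194.8 W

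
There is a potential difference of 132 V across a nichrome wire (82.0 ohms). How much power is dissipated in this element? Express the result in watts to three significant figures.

212 W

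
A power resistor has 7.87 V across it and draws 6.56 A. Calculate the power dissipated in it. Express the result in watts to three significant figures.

Both the voltage across and the current through the element are known, so P = V I applies directly.
P = 7.87 V × 6.560 A = 51.63 W

51.6 W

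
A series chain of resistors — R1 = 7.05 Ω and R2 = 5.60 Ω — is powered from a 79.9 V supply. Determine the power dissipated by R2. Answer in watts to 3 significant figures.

The current is common to all series resistors; compute it, then apply P = I²R for the target.
R_total = 7.05 + 5.60 = 12.65 Ω
I = V / R_total = 79.9 / 12.65 = 6.316 A
P_R2 = I² × R2 = (6.316)² × 5.60 = 223.4 W

223 W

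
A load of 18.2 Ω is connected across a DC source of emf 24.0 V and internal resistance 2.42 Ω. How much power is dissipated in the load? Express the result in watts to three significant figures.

With r and R in series, I = ε/(r+R); the load dissipates I²R.
I = ε / (r + R) = 24.0 / (2.42 + 18.2) = 1.164 A
P_load = I² R = (1.164)² × 18.2 = 24.66 W

24.7 W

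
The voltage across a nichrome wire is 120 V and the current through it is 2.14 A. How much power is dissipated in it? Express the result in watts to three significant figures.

257 W

Both the voltage across and the current through the element are known, so P = V I applies directly.
P = 120 V × 2.140 A = 256.8 W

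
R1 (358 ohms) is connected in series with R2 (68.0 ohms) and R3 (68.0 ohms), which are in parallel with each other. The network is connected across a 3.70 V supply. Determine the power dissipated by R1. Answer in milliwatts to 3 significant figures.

31.9 mW

Replace R2 and R3 with their parallel equivalent so the circuit becomes R1 in series with R_p.
R_p = (68.0×68.0)/(68.0+68.0) = 34.00 Ω
R_total = 358 + 34.00 = 392.0 Ω
I = V / R_total = 3.70 / 392.0 = 0.009439 A
The full supply current passes through R1: P = I²R.
P_R1 = (0.009439)² × 358 = 0.03189 W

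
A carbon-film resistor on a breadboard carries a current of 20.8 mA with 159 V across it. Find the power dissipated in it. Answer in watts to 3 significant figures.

3.31 W

With V and I both given, power follows immediately from P = V I.
P = 159 V × 0.02080 A = 3.307 W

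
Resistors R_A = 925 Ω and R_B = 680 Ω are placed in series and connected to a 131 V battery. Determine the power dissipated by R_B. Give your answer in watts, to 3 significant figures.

Series elements share the same current, so find I first, then use P = I²R.
R_total = 925 + 680 = 1605 Ω
I = V / R_total = 131 / 1605 = 0.08162 A
P_R_B = I² × R_B = (0.08162)² × 680 = 4.530 W

4.53 W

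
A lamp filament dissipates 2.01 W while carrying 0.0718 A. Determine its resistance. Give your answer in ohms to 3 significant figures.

390 Ω

Rearranging the power relation for the two known quantities gives R = P / I².
R = 2.01 / (0.07180)² = 389.9 Ω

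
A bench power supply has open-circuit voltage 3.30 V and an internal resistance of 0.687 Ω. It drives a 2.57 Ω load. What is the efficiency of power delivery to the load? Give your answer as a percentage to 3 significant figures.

78.9 %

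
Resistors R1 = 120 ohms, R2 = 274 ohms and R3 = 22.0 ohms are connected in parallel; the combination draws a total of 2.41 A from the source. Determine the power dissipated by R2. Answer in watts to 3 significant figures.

6.43 W

Parallel branches share V, not I — compute V via R_eq, then use V²/R for the target branch.
1/R_eq = 1/120 + 1/274 + 1/22.0 ⇒ R_eq = 17.41 Ω
V = I_total × R_eq = 2.410 × 17.41 = 41.96 V
P_R2 = V² / R2 = (41.96)² / 274 = 6.425 W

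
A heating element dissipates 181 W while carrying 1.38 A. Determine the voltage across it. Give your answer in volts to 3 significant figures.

131 V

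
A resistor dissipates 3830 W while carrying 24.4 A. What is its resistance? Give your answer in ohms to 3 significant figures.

6.43 Ω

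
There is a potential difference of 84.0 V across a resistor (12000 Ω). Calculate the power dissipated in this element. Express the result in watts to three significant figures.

Voltage and resistance are given, so P = V²/R is the one-step route.
P = (84.0 V)² / 12000 Ω = 0.5880 W

0.588 W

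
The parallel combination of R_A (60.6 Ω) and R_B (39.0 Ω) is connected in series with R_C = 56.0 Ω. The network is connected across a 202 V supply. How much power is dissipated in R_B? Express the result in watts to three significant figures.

92.7 W

Combine R_A and R_B into their parallel equivalent first, reducing the network to two series resistors.
R_p = (60.6×39.0)/(60.6+39.0) = 23.73 Ω
R_total = R_p + 56.0 = 23.73 + 56.0 = 79.73 Ω
I = V / R_total = 202 / 79.73 = 2.534 A
Voltage across the parallel pair: V_p = I × R_p = 2.534 × 23.73 = 60.12 V
Use P = V²/R for R_B with V = V_p.
P_R_B = (60.12)² / 39.0 = 92.67 W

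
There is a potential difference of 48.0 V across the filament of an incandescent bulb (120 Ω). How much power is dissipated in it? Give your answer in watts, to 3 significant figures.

19.2 W

With V across and R both known, P = V²/R gives the dissipation directly.
P = (48.0 V)² / 120 Ω = 19.20 W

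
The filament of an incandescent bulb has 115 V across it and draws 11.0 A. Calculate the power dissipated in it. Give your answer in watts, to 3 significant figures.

Since both terminal voltage and current are stated, P = V I gives the power in one step.
P = 115 V × 11.00 A = 1265 W

1260 W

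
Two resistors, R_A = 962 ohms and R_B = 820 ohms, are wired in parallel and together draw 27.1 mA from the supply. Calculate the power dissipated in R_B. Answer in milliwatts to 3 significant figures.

Only the total current is stated, so first find the parallel equivalent to get the voltage across the combination.
1/R_eq = 1/962 + 1/820 ⇒ R_eq = 442.7 Ω
V = I_total × R_eq = 0.02710 × 442.7 = 12.00 V
P_R_B = V² / R_B = (12.00)² / 820 = 0.1755 W

176 mW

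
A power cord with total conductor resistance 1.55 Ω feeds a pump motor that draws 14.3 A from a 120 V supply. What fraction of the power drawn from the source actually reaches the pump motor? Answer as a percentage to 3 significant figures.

81.5 %

The power cord carries the full 14.3 A.
P_line = I² R_line = (14.30)² × 1.55 = 317.0 W
P_source = V I = 120 × 14.30 = 1716 W; P_load = 1399 W
η = P_load / P_source = 1399 / 1716 = 0.8153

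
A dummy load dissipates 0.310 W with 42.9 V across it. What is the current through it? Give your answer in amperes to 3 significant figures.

0.00723 A

From P = V I = I²R = V²/R, with the two given quantities we get I = P / V.
I = 0.310 / 42.9 = 0.007226 A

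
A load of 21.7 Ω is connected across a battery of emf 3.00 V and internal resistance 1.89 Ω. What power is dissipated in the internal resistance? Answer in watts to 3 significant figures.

Internal loss is I²r, with I set by the total series resistance r+R.
I = ε / (r + R) = 3.00 / (1.89 + 21.7) = 0.1272 A
P_int = I² r = (0.1272)² × 1.89 = 0.03057 W

0.0306 W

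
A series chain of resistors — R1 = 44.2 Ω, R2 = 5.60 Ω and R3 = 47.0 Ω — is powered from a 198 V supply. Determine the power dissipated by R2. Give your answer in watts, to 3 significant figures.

In a series string the same current flows through every resistor — find that current, then P = I²R for the one we want.
R_total = 44.2 + 5.60 + 47.0 = 96.80 Ω
I = V / R_total = 198 / 96.80 = 2.045 A
P_R2 = I² × R2 = (2.045)² × 5.60 = 23.43 W

23.4 W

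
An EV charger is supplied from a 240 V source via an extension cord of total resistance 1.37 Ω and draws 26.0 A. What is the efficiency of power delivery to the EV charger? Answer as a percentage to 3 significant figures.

85.2 %

The extension cord carries the full 26.0 A.
P_line = I² R_line = (26.00)² × 1.37 = 926.1 W
P_source = V I = 240 × 26.00 = 6240 W; P_load = 5314 W
η = P_load / P_source = 5314 / 6240 = 0.8516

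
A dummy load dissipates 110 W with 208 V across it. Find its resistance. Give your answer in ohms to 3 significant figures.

The two known quantities fix the third via R = V² / P.
R = (208)² / 110 = 393.3 Ω

393 Ω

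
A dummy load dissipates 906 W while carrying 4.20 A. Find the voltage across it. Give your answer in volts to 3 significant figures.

The two known quantities fix the third via V = P / I.
V = 906 / 4.200 = 215.7 V

216 V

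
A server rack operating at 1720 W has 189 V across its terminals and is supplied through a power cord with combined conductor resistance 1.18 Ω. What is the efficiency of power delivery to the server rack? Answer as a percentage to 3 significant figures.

94.6 %

I = P / V = 1720 / 189 = 9.101 A through the power cord.
P_line = I² R_line = (9.101)² × 1.18 = 97.73 W
P_source = P_load + P_line = 1720 + 97.73 = 1818 W
η = P_load / P_source = 1720 / 1818 = 0.9462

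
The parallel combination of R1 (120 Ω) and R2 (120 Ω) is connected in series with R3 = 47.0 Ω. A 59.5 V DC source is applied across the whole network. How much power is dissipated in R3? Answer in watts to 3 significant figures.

14.5 W

Collapse the R1‖R2 pair into one equivalent R_p; then R_p and R3 form a series string.
R_p = (120×120)/(120+120) = 60.00 Ω
R_total = R_p + 47.0 = 60.00 + 47.0 = 107.0 Ω
I = V / R_total = 59.5 / 107.0 = 0.5561 A
All the supply current flows through R3; use P = I²R3.
P_R3 = (0.5561)² × 47.0 = 14.53 W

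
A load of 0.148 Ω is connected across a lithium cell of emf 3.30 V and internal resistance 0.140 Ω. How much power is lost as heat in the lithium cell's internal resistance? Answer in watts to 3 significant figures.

18.4 W

r is in series with the load, so it carries the full circuit current — the loss in it is I²r.
I = ε / (r + R) = 3.30 / (0.140 + 0.148) = 11.46 A
P_int = I² r = (11.46)² × 0.140 = 18.38 W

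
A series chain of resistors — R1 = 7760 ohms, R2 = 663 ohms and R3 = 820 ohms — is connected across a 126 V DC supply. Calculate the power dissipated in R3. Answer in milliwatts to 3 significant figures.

In a series string the same current flows through every resistor — find that current, then P = I²R for the one we want.
R_total = 7760 + 663 + 820 = 9243 Ω
I = V / R_total = 126 / 9243 = 0.01363 A
P_R3 = I² × R3 = (0.01363)² × 820 = 0.1524 W

152 mW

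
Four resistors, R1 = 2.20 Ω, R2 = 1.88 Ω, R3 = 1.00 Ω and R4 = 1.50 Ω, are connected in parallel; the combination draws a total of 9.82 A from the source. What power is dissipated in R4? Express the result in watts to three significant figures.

Parallel branches share V, not I — compute V via R_eq, then use V²/R for the target branch.
1/R_eq = 1/2.20 + 1/1.88 + 1/1.00 + 1/1.50 ⇒ R_eq = 0.3769 Ω
V = I_total × R_eq = 9.820 × 0.3769 = 3.701 V
P_R4 = V² / R4 = (3.701)² / 1.50 = 9.133 W

9.13 W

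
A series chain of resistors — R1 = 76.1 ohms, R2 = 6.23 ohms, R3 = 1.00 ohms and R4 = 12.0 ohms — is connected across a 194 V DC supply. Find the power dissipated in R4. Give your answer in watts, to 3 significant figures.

49.7 W

Since the resistors are in series they all carry the loop current I = V/R_total; the power in any one is I²R.
R_total = 76.1 + 6.23 + 1.00 + 12.0 = 95.33 Ω
I = V / R_total = 194 / 95.33 = 2.035 A
P_R4 = I² × R4 = (2.035)² × 12.0 = 49.70 W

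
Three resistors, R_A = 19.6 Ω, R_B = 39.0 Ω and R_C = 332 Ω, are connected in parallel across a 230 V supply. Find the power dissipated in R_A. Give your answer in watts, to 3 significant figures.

2700 W

Parallel branches share the same voltage; P = V²/R gives the branch power in one step.
P_R_A = V² / R_A = (230)² / 19.6 Ω = 2699 W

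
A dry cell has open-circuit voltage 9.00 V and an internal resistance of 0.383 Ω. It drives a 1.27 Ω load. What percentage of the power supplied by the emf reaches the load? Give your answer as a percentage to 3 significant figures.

The source delivers εI, of which I²R reaches the load and I²r is lost; since I is common, η = R/(R+r).
η = R / (R + r) = 1.27 / (1.27 + 0.383) = 0.7683

76.8 %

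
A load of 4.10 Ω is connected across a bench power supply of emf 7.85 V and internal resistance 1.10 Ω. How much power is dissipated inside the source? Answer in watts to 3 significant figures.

2.51 W

Internal loss is I²r, with I set by the total series resistance r+R.
I = ε / (r + R) = 7.85 / (1.10 + 4.10) = 1.510 A
P_int = I² r = (1.510)² × 1.10 = 2.507 W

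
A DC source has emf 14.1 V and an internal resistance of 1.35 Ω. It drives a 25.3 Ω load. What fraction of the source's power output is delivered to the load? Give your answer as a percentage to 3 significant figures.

Both r and R carry the same current, so the power split is just the resistance split: η = R/(R+r).
η = R / (R + r) = 25.3 / (25.3 + 1.35) = 0.9493

94.9 %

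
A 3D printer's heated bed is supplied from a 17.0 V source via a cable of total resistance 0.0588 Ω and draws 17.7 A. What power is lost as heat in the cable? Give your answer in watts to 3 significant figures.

18.4 W

Line loss is just I²R for the cable — we know both I and R_line directly.
The cable carries the full 17.7 A.
P_line = I² R_line = (17.70)² × 0.0588 = 18.42 W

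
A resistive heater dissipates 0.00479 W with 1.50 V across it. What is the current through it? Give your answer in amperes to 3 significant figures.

0.00319 A

Inverting the appropriate power form: I = P / V.
I = 0.00479 / 1.50 = 0.003193 A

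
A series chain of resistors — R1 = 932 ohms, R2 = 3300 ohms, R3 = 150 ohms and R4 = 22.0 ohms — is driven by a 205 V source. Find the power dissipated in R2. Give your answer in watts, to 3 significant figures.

In a series string the same current flows through every resistor — find that current, then P = I²R for the one we want.
R_total = 932 + 3300 + 150 + 22.0 = 4404 Ω
I = V / R_total = 205 / 4404 = 0.04655 A
P_R2 = I² × R2 = (0.04655)² × 3300 = 7.150 W

7.15 W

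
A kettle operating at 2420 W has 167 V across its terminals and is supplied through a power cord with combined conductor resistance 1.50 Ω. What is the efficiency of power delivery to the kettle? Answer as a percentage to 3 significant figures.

88.5 %

I = P / V = 2420 / 167 = 14.49 A through the power cord.
P_line = I² R_line = (14.49)² × 1.50 = 315.0 W
P_source = P_load + P_line = 2420 + 315.0 = 2735 W
η = P_load / P_source = 2420 / 2735 = 0.8848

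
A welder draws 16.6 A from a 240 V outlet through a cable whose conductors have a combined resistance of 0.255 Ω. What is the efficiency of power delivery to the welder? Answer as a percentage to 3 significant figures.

The cable carries the full 16.6 A.
P_line = I² R_line = (16.60)² × 0.255 = 70.27 W
P_source = V I = 240 × 16.60 = 3984 W; P_load = 3914 W
η = P_load / P_source = 3914 / 3984 = 0.9824

98.2 %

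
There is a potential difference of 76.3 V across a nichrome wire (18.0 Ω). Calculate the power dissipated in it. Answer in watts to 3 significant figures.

We know the drop across the element and its resistance — P = V²/R, one step.
P = (76.3 V)² / 18.0 Ω = 323.4 W

323 W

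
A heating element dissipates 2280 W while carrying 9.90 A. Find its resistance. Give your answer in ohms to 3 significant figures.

23.3 Ω

Rearranging the power relation for the two known quantities gives R = P / I².
R = 2280 / (9.900)² = 23.26 Ω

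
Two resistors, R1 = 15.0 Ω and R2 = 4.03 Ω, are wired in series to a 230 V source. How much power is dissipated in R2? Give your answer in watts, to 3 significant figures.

589 W

In a series string the same current flows through every resistor — find that current, then P = I²R for the one we want.
R_total = 15.0 + 4.03 = 19.03 Ω
I = V / R_total = 230 / 19.03 = 12.09 A
P_R2 = I² × R2 = (12.09)² × 4.03 = 588.7 W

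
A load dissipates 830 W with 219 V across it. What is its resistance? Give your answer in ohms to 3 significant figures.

The two known quantities fix the third via R = V² / P.
R = (219)² / 830 = 57.78 Ω

57.8 Ω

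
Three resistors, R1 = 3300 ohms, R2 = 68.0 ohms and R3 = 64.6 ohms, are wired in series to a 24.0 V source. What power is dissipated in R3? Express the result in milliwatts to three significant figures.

3.16 mW

Series elements share the same current, so find I first, then use P = I²R.
R_total = 3300 + 68.0 + 64.6 = 3433 Ω
I = V / R_total = 24.0 / 3433 = 0.006992 A
P_R3 = I² × R3 = (0.006992)² × 64.6 = 0.003158 W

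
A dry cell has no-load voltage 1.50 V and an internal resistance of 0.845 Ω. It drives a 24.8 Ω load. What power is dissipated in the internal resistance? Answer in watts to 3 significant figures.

0.00289 W

r is in series with the load, so it carries the full circuit current — the loss in it is I²r.
I = ε / (r + R) = 1.50 / (0.845 + 24.8) = 0.05849 A
P_int = I² r = (0.05849)² × 0.845 = 0.002891 W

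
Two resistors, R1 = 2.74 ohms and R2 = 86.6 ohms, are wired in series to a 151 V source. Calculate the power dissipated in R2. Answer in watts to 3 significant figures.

Every series element carries the same I. Get I from the total resistance, then P = I² × R2.
R_total = 2.74 + 86.6 = 89.34 Ω
I = V / R_total = 151 / 89.34 = 1.690 A
P_R2 = I² × R2 = (1.690)² × 86.6 = 247.4 W

247 W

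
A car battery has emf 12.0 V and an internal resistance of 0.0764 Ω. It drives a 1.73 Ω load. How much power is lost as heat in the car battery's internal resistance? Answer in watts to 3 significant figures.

r is in series with the load, so it carries the full circuit current — the loss in it is I²r.
I = ε / (r + R) = 12.0 / (0.0764 + 1.73) = 6.643 A
P_int = I² r = (6.643)² × 0.0764 = 3.372 W

3.37 W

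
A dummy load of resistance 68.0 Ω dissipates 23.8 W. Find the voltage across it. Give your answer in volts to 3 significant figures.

40.2 V

Inverting the appropriate power form: V = √(P R).
V = √(23.8 × 68.0) = 40.23 V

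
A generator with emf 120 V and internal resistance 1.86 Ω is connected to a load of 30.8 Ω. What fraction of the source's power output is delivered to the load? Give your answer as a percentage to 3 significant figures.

94.3 %

η = P_load/(P_load+P_int) = I²R/(I²R+I²r) = R/(R+r) — the I² cancels for series elements.
η = R / (R + r) = 30.8 / (30.8 + 1.86) = 0.9430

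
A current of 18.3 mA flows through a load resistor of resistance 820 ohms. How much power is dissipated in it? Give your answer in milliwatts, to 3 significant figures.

275 mW

The current through and the resistance of the element are both given; use P = I²R.
P = (0.01830 A)² × 820 Ω = 0.2746 W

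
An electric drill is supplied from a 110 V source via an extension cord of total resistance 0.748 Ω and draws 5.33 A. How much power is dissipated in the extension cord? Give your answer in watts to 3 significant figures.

Only the current and the line resistance are needed for the I²R loss.
The extension cord carries the full 5.33 A.
P_line = I² R_line = (5.330)² × 0.748 = 21.25 W

21.2 W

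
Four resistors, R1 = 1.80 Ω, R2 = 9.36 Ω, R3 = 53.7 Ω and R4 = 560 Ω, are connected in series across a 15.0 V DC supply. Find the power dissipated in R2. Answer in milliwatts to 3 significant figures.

Series elements share the same current, so find I first, then use P = I²R.
R_total = 1.80 + 9.36 + 53.7 + 560 = 624.9 Ω
I = V / R_total = 15.0 / 624.9 = 0.02401 A
P_R2 = I² × R2 = (0.02401)² × 9.36 = 0.005394 W

5.39 mW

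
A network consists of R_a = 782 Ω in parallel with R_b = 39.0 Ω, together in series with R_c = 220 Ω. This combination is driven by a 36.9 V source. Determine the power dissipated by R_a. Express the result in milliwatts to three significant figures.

36.3 mW

Reduce the parallel combination to a single R_p; the circuit then becomes R_p in series with the remaining resistor.
R_p = (782×39.0)/(782+39.0) = 37.15 Ω
R_total = R_p + 220 = 37.15 + 220 = 257.1 Ω
I = V / R_total = 36.9 / 257.1 = 0.1435 A
Voltage across the parallel pair: V_p = I × R_p = 0.1435 × 37.15 = 5.331 V
Use P = V²/R for R_a with V = V_p.
P_R_a = (5.331)² / 782 = 0.03634 W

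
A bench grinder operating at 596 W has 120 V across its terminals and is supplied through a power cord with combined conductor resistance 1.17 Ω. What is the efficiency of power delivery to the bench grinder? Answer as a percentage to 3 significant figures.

95.4 %

I = P / V = 596 / 120 = 4.967 A through the power cord.
P_line = I² R_line = (4.967)² × 1.17 = 28.86 W
P_source = P_load + P_line = 596.0 + 28.86 = 624.9 W
η = P_load / P_source = 596.0 / 624.9 = 0.9538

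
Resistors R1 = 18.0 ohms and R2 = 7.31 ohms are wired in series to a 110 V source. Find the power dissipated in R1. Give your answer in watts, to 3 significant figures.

340 W

Every series element carries the same I. Get I from the total resistance, then P = I² × R1.
R_total = 18.0 + 7.31 = 25.31 Ω
I = V / R_total = 110 / 25.31 = 4.346 A
P_R1 = I² × R1 = (4.346)² × 18.0 = 340.0 W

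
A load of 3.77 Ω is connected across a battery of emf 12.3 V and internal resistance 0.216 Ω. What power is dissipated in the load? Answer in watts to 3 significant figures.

35.9 W

With r and R in series, I = ε/(r+R); the load dissipates I²R.
I = ε / (r + R) = 12.3 / (0.216 + 3.77) = 3.086 A
P_load = I² R = (3.086)² × 3.77 = 35.90 W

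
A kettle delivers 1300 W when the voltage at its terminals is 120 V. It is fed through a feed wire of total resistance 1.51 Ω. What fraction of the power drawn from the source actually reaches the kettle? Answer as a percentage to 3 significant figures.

88.0 %

I = P / V = 1300 / 120 = 10.83 A through the feed wire.
P_line = I² R_line = (10.83)² × 1.51 = 177.2 W
P_source = P_load + P_line = 1300 + 177.2 = 1477 W
η = P_load / P_source = 1300 / 1477 = 0.8800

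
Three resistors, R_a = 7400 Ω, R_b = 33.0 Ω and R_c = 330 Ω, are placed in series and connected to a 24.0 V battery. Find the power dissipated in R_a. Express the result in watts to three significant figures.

0.0707 W

The current is common to all series resistors; compute it, then apply P = I²R for the target.
R_total = 7400 + 33.0 + 330 = 7763 Ω
I = V / R_total = 24.0 / 7763 = 0.003092 A
P_R_a = I² × R_a = (0.003092)² × 7400 = 0.07073 W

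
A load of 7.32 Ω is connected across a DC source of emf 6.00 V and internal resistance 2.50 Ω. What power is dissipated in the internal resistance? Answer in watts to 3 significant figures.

The internal resistance carries the same current as the load; P_int = I²r.
I = ε / (r + R) = 6.00 / (2.50 + 7.32) = 0.6110 A
P_int = I² r = (0.6110)² × 2.50 = 0.9333 W

0.933 W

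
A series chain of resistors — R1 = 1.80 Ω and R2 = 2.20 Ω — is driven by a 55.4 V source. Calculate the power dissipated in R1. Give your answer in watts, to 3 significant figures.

Every series element carries the same I. Get I from the total resistance, then P = I² × R1.
R_total = 1.80 + 2.20 = 4.000 Ω
I = V / R_total = 55.4 / 4.000 = 13.85 A
P_R1 = I² × R1 = (13.85)² × 1.80 = 345.3 W

345 W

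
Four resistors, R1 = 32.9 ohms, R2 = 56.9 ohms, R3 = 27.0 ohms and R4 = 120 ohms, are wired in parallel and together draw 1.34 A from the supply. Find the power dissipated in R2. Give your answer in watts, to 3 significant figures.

3.62 W

Parallel branches share V, not I — compute V via R_eq, then use V²/R for the target branch.
1/R_eq = 1/32.9 + 1/56.9 + 1/27.0 + 1/120 ⇒ R_eq = 10.71 Ω
V = I_total × R_eq = 1.340 × 10.71 = 14.36 V
P_R2 = V² / R2 = (14.36)² / 56.9 = 3.622 W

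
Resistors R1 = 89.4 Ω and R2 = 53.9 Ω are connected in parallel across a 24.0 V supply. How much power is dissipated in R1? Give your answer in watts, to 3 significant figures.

6.44 W

Every branch has 24.0 V across it, so for R1 the power is simply V²/R.
P_R1 = V² / R1 = (24.0)² / 89.4 Ω = 6.443 W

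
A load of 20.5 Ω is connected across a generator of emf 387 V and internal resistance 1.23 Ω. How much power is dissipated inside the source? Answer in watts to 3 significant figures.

r is in series with the load, so it carries the full circuit current — the loss in it is I²r.
I = ε / (r + R) = 387 / (1.23 + 20.5) = 17.81 A
P_int = I² r = (17.81)² × 1.23 = 390.1 W

390 W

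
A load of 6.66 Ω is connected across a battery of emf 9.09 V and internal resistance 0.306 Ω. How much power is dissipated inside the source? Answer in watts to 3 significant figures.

0.521 W

The source's internal resistance is just another series element carrying I; its dissipation is I²r.
I = ε / (r + R) = 9.09 / (0.306 + 6.66) = 1.305 A
P_int = I² r = (1.305)² × 0.306 = 0.5211 W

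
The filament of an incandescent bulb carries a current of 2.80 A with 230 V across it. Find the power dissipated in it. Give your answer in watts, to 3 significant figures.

644 W

V and I are known directly — P = V I, no intermediate step needed.
P = 230 V × 2.800 A = 644.0 W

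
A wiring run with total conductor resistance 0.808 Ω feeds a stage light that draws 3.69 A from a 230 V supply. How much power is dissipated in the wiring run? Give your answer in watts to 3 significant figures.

11.0 W

Line loss is just I²R for the cable — we know both I and R_line directly.
The wiring run carries the full 3.69 A.
P_line = I² R_line = (3.690)² × 0.808 = 11.00 W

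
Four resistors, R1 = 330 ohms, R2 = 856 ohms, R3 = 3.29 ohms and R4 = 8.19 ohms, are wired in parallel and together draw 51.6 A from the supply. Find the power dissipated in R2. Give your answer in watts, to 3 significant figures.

The branches share the same voltage, but only the total current is given — find V from the equivalent resistance first.
1/R_eq = 1/330 + 1/856 + 1/3.29 + 1/8.19 ⇒ R_eq = 2.324 Ω
V = I_total × R_eq = 51.60 × 2.324 = 119.9 V
P_R2 = V² / R2 = (119.9)² / 856 = 16.80 W

16.8 W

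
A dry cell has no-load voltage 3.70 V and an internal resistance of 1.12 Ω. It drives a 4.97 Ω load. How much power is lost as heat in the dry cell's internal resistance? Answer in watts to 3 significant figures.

Internal loss is I²r, with I set by the total series resistance r+R.
I = ε / (r + R) = 3.70 / (1.12 + 4.97) = 0.6076 A
P_int = I² r = (0.6076)² × 1.12 = 0.4134 W

0.413 W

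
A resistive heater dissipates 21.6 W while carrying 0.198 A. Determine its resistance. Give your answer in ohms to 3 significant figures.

Inverting the appropriate power form: R = P / I².
R = 21.6 / (0.1980)² = 551.0 Ω

551 Ω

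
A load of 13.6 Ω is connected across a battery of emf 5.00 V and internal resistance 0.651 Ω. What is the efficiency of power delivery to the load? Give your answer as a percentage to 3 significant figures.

η = P_load/(P_load+P_int) = I²R/(I²R+I²r) = R/(R+r) — the I² cancels for series elements.
η = R / (R + r) = 13.6 / (13.6 + 0.651) = 0.9543

95.4 %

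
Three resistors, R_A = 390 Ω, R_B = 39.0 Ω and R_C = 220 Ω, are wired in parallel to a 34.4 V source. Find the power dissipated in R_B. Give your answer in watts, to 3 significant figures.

Parallel branches share the same voltage; P = V²/R gives the branch power in one step.
P_R_B = V² / R_B = (34.4)² / 39.0 Ω = 30.34 W

30.3 W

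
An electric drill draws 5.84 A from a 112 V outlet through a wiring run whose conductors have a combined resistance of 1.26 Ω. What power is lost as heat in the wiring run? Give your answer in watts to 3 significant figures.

43.0 W

Only the current and the line resistance are needed for the I²R loss.
The wiring run carries the full 5.84 A.
P_line = I² R_line = (5.840)² × 1.26 = 42.97 W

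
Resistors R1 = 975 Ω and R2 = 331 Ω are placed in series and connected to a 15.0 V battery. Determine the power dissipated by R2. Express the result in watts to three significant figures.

Series elements share the same current, so find I first, then use P = I²R.
R_total = 975 + 331 = 1306 Ω
I = V / R_total = 15.0 / 1306 = 0.01149 A
P_R2 = I² × R2 = (0.01149)² × 331 = 0.04366 W

0.0437 W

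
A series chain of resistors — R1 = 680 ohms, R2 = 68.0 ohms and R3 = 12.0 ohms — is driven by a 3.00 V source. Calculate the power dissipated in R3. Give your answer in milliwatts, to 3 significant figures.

The current is common to all series resistors; compute it, then apply P = I²R for the target.
R_total = 680 + 68.0 + 12.0 = 760.0 Ω
I = V / R_total = 3.00 / 760.0 = 0.003947 A
P_R3 = I² × R3 = (0.003947)² × 12.0 = 0.0001870 W

0.187 mW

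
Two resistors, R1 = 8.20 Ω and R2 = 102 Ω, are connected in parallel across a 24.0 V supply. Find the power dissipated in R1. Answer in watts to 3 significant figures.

Every branch has 24.0 V across it, so for R1 the power is simply V²/R.
P_R1 = V² / R1 = (24.0)² / 8.20 Ω = 70.24 W

70.2 W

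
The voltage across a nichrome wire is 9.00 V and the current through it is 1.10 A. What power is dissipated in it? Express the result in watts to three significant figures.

Since both terminal voltage and current are stated, P = V I gives the power in one step.
P = 9.00 V × 1.100 A = 9.900 W

9.90 W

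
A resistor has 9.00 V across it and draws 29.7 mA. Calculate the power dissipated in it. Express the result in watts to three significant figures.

0.267 W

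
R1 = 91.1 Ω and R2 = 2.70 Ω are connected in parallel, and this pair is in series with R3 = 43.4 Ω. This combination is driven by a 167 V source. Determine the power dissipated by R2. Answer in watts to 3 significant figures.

Reduce the parallel combination to a single R_p; the circuit then becomes R_p in series with the remaining resistor.
R_p = (91.1×2.70)/(91.1+2.70) = 2.622 Ω
R_total = R_p + 43.4 = 2.622 + 43.4 = 46.02 Ω
I = V / R_total = 167 / 46.02 = 3.629 A
Voltage across the parallel pair: V_p = I × R_p = 3.629 × 2.622 = 9.515 V
R2 has V_p across it, so P = V_p²/R2.
P_R2 = (9.515)² / 2.70 = 33.53 W

33.5 W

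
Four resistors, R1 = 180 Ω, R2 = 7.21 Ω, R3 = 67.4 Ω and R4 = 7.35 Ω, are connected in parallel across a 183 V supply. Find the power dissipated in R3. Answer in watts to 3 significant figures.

Parallel branches share the same voltage; P = V²/R gives the branch power in one step.
P_R3 = V² / R3 = (183)² / 67.4 Ω = 496.9 W

497 W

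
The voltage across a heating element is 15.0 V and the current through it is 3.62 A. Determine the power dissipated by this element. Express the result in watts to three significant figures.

54.3 W

Both the voltage across and the current through the element are known, so P = V I applies directly.
P = 15.0 V × 3.620 A = 54.30 W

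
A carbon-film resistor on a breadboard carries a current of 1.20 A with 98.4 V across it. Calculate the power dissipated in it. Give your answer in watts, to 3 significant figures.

With V and I both given, power follows immediately from P = V I.
P = 98.4 V × 1.200 A = 118.1 W

118 W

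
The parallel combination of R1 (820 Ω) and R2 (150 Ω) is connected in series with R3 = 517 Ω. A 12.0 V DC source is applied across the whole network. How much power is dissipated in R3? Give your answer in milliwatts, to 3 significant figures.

180 mW

First find R_p for the parallel pair, then treat R_p + R3 as a series loop.
R_p = (820×150)/(820+150) = 126.8 Ω
R_total = R_p + 517 = 126.8 + 517 = 643.8 Ω
I = V / R_total = 12.0 / 643.8 = 0.01864 A
All the supply current flows through R3; use P = I²R3.
P_R3 = (0.01864)² × 517 = 0.1796 W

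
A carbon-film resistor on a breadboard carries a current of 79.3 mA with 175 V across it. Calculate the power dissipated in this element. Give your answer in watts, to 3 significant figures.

13.9 W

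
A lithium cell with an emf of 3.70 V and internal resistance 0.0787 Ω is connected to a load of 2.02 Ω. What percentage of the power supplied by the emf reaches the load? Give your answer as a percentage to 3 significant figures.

Both r and R carry the same current, so the power split is just the resistance split: η = R/(R+r).
η = R / (R + r) = 2.02 / (2.02 + 0.0787) = 0.9625

96.3 %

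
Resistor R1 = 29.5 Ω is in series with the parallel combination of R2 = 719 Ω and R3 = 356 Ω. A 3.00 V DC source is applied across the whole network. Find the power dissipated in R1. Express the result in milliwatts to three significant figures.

3.71 mW

First combine the parallel branches into one equivalent R_p, then R1 + R_p is a series pair.
R_p = (719×356)/(719+356) = 238.1 Ω
R_total = 29.5 + 238.1 = 267.6 Ω
I = V / R_total = 3.00 / 267.6 = 0.01121 A
All the current flows through R1; use P = I²R.
P_R1 = (0.01121)² × 29.5 = 0.003707 W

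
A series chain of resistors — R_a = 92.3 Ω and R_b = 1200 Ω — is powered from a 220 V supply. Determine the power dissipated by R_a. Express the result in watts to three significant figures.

2.67 W

In a series string the same current flows through every resistor — find that current, then P = I²R for the one we want.
R_total = 92.3 + 1200 = 1292 Ω
I = V / R_total = 220 / 1292 = 0.1702 A
P_R_a = I² × R_a = (0.1702)² × 92.3 = 2.675 W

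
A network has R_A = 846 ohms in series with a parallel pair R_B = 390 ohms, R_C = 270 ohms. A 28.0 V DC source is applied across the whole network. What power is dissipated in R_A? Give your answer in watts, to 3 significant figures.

0.656 W

First combine the parallel branches into one equivalent R_p, then R_A + R_p is a series pair.
R_p = (390×270)/(390+270) = 159.5 Ω
R_total = 846 + 159.5 = 1006 Ω
I = V / R_total = 28.0 / 1006 = 0.02785 A
All the current flows through R_A; use P = I²R.
P_R_A = (0.02785)² × 846 = 0.6560 W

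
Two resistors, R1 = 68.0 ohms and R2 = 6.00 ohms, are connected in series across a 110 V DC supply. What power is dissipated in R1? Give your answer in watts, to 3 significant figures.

150 W

Since the resistors are in series they all carry the loop current I = V/R_total; the power in any one is I²R.
R_total = 68.0 + 6.00 = 74.00 Ω
I = V / R_total = 110 / 74.00 = 1.486 A
P_R1 = I² × R1 = (1.486)² × 68.0 = 150.3 W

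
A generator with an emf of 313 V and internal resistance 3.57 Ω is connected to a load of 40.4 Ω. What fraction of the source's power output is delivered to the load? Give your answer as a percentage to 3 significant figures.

91.9 %

Efficiency is P_load / P_total. With a series r and R sharing the same I, P = I²R for each, so η = R/(R+r).
η = R / (R + r) = 40.4 / (40.4 + 3.57) = 0.9188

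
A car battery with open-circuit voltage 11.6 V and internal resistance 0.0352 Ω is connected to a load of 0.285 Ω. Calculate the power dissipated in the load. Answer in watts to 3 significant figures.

374 W

The internal resistance and the load are in series, so the same I flows through both; get I from ε/(r+R), then I²R for the load.
I = ε / (r + R) = 11.6 / (0.0352 + 0.285) = 36.23 A
P_load = I² R = (36.23)² × 0.285 = 374.0 W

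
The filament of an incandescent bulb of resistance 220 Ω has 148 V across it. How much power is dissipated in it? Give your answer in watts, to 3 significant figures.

99.6 W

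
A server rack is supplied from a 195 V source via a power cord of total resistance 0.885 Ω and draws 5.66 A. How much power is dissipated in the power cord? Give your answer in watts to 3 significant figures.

Line loss is just I²R for the cable — we know both I and R_line directly.
The power cord carries the full 5.66 A.
P_line = I² R_line = (5.660)² × 0.885 = 28.35 W

28.4 W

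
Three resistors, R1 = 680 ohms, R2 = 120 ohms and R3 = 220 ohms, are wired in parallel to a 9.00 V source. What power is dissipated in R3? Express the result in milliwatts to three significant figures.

Each parallel branch sees the full supply voltage, so P = V²/R applies directly to the target branch.
P_R3 = V² / R3 = (9.00)² / 220 Ω = 0.3682 W

368 mW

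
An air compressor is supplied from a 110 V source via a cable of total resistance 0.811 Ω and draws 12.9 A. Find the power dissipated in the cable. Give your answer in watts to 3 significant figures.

135 W

Line loss is just I²R for the cable — we know both I and R_line directly.
The cable carries the full 12.9 A.
P_line = I² R_line = (12.90)² × 0.811 = 135.0 W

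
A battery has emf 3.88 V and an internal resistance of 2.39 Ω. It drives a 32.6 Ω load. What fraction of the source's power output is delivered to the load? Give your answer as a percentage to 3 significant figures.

93.2 %

η = P_load/(P_load+P_int) = I²R/(I²R+I²r) = R/(R+r) — the I² cancels for series elements.
η = R / (R + r) = 32.6 / (32.6 + 2.39) = 0.9317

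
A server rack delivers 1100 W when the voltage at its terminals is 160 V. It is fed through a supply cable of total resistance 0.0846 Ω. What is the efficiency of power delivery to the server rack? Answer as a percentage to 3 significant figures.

99.6 %

I = P / V = 1100 / 160 = 6.875 A through the supply cable.
P_line = I² R_line = (6.875)² × 0.0846 = 3.999 W
P_source = P_load + P_line = 1100 + 3.999 = 1104 W
η = P_load / P_source = 1100 / 1104 = 0.9964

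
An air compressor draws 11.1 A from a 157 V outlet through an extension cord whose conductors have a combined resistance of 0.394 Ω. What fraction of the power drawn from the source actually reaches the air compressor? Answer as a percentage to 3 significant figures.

97.2 %

The extension cord carries the full 11.1 A.
P_line = I² R_line = (11.10)² × 0.394 = 48.54 W
P_source = V I = 157 × 11.10 = 1743 W; P_load = 1694 W
η = P_load / P_source = 1694 / 1743 = 0.9721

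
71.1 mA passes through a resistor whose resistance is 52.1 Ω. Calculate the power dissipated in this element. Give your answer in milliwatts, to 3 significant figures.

263 mW

Current and resistance are given, so P = I²R is the direct form.
P = (0.07110 A)² × 52.1 Ω = 0.2634 W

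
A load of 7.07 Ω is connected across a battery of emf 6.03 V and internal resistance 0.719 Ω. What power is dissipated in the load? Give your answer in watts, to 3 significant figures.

4.24 W

Load and internal resistance form a series loop — compute the loop current, then the load power via I²R.
I = ε / (r + R) = 6.03 / (0.719 + 7.07) = 0.7742 A
P_load = I² R = (0.7742)² × 7.07 = 4.237 W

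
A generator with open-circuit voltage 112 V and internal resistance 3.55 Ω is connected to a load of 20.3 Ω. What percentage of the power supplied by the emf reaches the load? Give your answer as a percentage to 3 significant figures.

85.1 %

The source delivers εI, of which I²R reaches the load and I²r is lost; since I is common, η = R/(R+r).
η = R / (R + r) = 20.3 / (20.3 + 3.55) = 0.8512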